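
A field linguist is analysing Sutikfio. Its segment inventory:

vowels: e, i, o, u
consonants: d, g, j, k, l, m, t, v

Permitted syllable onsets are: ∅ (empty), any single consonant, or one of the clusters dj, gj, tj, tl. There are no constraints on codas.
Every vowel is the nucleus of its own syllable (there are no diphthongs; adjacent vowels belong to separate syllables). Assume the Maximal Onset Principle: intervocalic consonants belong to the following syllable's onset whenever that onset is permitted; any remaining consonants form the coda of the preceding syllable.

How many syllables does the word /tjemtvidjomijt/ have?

4

Nuclei (vowels): e, i, o, i → 4 syllables.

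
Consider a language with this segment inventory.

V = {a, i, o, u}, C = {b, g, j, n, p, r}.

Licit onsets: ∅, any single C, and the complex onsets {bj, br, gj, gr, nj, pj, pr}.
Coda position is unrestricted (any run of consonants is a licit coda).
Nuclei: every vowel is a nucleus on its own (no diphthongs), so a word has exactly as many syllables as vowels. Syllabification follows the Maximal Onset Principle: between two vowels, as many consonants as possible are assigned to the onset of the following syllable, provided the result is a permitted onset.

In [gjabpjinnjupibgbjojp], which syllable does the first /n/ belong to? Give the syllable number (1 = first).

2

Nuclei (vowels): a, i, u, i, o → 5 syllables.
Between /a/ (V1) and /i/ (V2): /bpj/; trying suffixes from longest down, /pj/ is the first permitted one, so coda /b/ | onset /pj/.
Between /i/ (V2) and /u/ (V3): /nnj/; trying suffixes from longest down, /nj/ is the first permitted one, so coda /n/ | onset /nj/.
Between /u/ (V3) and /i/ (V4): just /p/ — single C goes to the following onset.
Between /i/ (V4) and /o/ (V5): cluster /bgbj/ — the longest permitted-onset suffix is /bj/; onset = /bj/, preceding coda = /bg/.
Putting it together: gjab.pjin.nju.pibg.bjojp.
The first /n/ is in the coda of syllable 2 (/pjin/).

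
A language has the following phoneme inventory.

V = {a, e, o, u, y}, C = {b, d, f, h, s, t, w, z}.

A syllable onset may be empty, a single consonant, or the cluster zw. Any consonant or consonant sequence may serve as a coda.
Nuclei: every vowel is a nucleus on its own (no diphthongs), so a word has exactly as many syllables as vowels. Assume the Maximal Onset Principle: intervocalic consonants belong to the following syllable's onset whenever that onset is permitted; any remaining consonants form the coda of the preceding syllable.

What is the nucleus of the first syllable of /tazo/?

a

Nuclei (vowels): a, o → 2 syllables.
The first nucleus (vowel 1 from the left) is /a/.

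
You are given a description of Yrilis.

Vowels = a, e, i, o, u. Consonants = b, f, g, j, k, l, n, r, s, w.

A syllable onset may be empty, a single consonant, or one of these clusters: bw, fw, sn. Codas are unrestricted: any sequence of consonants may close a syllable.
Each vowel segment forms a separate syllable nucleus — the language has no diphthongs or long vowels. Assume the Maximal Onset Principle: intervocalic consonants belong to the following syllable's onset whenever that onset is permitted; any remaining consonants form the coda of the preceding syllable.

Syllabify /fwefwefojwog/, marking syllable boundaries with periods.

fwe.fwe.foj.wog

Vowels present: e, e, o, o; each is a nucleus, giving 4 syllables.
σ1/σ2 boundary: cluster /fw/ — /fw/ is itself a permitted onset, so the whole cluster goes right; preceding coda = ∅.
σ2/σ3 boundary: just /f/ — single C goes to the following onset.
σ3/σ4 boundary: /jw/ — longest licit onset from the right is /w/, leaving /j/ as coda.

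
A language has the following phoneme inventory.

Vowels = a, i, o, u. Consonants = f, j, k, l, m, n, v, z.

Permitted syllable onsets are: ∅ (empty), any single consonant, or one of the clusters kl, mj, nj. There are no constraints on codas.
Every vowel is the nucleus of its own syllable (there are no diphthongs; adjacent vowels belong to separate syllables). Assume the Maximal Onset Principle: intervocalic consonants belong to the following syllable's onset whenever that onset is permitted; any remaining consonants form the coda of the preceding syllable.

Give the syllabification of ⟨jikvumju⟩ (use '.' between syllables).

The vowels are i, u, u — 3 nuclei, so 3 syllables.
V1 /i/ – V2 /u/: /kv/ splits as /k/ + /v/ (/v/ is the longest suffix that is a licit onset).
V2 /u/ – V3 /u/: cluster /mj/ — /mj/ is itself a permitted onset, so the whole cluster goes right; preceding coda = ∅.

jik.vu.mju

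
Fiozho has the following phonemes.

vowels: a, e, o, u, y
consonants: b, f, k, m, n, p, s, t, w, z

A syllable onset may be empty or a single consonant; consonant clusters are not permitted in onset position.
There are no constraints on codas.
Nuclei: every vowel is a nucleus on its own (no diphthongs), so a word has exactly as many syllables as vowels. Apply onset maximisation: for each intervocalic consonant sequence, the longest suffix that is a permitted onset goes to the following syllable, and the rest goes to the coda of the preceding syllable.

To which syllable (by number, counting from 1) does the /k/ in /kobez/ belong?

1

The vowels are o, e — 2 nuclei, so 2 syllables.
V1 /o/ – V2 /e/: just /b/ — single C goes to the following onset.
Syllabification: ko.bez.
The /k/ is in the onset of syllable 1 (/ko/).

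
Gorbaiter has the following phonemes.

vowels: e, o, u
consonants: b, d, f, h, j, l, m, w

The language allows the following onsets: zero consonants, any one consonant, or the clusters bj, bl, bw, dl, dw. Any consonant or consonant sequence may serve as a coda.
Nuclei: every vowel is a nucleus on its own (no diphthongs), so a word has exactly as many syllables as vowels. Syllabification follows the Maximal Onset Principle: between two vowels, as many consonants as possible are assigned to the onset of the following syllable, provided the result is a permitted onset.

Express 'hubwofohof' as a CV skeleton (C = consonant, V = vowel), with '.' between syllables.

The vowels are u, o, o, o — 4 nuclei, so 4 syllables.
/u…o/ gap (V1→V2): /bw/ — entire cluster is a permitted onset → onset /bw/, coda ∅.
/o…o/ gap (V2→V3): /f/ → onset of the next syllable (single consonants are always licit onsets).
/o…o/ gap (V3→V4): just /h/ — single C goes to the following onset.
Result: hu.bwo.fo.hof.
Mapping each syllable to C/V: /hu/ → CV, /bwo/ → CCV, /fo/ → CV, /hof/ → CVC.

CV.CCV.CV.CVC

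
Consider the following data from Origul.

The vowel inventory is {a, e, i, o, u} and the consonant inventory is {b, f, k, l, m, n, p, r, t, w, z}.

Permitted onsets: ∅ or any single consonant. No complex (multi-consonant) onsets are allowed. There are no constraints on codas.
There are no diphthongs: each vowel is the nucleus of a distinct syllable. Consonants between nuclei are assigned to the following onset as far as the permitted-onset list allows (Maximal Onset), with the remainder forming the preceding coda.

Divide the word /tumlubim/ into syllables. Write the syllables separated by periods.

The vowels are u, u, i — 3 nuclei, so 3 syllables.
σ1/σ2 boundary: cluster /ml/ — the longest permitted-onset suffix is /l/; onset = /l/, preceding coda = /m/.
σ2/σ3 boundary: /b/ → onset of the next syllable (single consonants are always licit onsets).

tum.lu.bim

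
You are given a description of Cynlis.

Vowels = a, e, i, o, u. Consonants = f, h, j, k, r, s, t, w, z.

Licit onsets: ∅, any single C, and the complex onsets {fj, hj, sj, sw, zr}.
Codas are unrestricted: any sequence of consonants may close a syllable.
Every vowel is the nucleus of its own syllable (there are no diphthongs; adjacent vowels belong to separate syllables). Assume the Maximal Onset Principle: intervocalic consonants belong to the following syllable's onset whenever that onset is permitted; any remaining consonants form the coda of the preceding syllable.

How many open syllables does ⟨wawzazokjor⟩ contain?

1

Nuclei (vowels): a, a, o, o → 4 syllables.
Between /a/ (V1) and /a/ (V2): /wz/ — longest licit onset from the right is /z/, leaving /w/ as coda.
Between /a/ (V2) and /o/ (V3): just /z/ — single C goes to the following onset.
Between /o/ (V3) and /o/ (V4): /kj/ — longest licit onset from the right is /j/, leaving /k/ as coda.
Result: waw.za.zok.jor.
Classifying each syllable: /waw/ (closed), /za/ (open), /zok/ (closed), /jor/ (closed).
Open syllables: 1.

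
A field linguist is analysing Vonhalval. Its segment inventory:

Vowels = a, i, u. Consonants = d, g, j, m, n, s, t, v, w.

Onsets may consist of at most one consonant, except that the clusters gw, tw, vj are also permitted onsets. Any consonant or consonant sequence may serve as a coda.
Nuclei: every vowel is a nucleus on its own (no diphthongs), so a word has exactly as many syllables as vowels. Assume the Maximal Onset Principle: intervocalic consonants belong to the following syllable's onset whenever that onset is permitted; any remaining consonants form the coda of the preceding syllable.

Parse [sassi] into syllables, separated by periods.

sas.si

Vowels present: a, i; each is a nucleus, giving 2 syllables.
/a…i/ gap (V1→V2): /ss/ splits as /s/ + /s/ (/s/ is the longest suffix that is a licit onset).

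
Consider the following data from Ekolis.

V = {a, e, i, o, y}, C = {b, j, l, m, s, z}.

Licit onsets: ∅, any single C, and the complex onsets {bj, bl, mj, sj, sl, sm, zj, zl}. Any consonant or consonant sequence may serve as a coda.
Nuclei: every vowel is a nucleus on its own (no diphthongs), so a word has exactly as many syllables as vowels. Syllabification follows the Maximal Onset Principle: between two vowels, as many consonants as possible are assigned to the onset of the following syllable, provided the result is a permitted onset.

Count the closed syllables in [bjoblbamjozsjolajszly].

Vowels present: o, a, o, o, a, y; each is a nucleus, giving 6 syllables.
/o…a/ gap (V1→V2): /blb/ splits as /bl/ + /b/ (/b/ is the longest suffix that is a licit onset).
/a…o/ gap (V2→V3): /mj/ — entire cluster is a permitted onset → onset /mj/, coda ∅.
/o…o/ gap (V3→V4): cluster /zsj/ — the longest permitted-onset suffix is /sj/; onset = /sj/, preceding coda = /z/.
/o…a/ gap (V4→V5): /l/ is a single consonant, so it becomes the next onset.
/a…y/ gap (V5→V6): /jszl/ — longest licit onset from the right is /zl/, leaving /js/ as coda.
Result: bjobl.ba.mjoz.sjo.lajs.zly.
Classifying each syllable: /bjobl/ (closed), /ba/ (open), /mjoz/ (closed), /sjo/ (open), /lajs/ (closed), /zly/ (open).
Closed syllables: 3.

3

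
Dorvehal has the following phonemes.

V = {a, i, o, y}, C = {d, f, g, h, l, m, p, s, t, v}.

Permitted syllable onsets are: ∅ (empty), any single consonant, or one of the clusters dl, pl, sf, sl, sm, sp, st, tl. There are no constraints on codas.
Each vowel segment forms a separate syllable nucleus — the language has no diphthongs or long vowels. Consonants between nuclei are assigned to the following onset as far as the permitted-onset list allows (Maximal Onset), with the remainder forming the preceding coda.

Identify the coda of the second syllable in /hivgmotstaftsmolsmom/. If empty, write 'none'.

t

Vowels present: i, o, a, o, o; each is a nucleus, giving 5 syllables.
/i…o/ gap (V1→V2): cluster /vgm/ — the longest permitted-onset suffix is /m/; onset = /m/, preceding coda = /vg/.
/o…a/ gap (V2→V3): /tst/ — longest licit onset from the right is /st/, leaving /t/ as coda.
/a…o/ gap (V3→V4): /ftsm/ — longest licit onset from the right is /sm/, leaving /ft/ as coda.
/o…o/ gap (V4→V5): /lsm/; trying suffixes from longest down, /sm/ is the first permitted one, so coda /l/ | onset /sm/.
So the parse is hivg.mot.staft.smol.smom.
Syllable 2 is /mot/: onset /m/, nucleus /o/, coda /t/.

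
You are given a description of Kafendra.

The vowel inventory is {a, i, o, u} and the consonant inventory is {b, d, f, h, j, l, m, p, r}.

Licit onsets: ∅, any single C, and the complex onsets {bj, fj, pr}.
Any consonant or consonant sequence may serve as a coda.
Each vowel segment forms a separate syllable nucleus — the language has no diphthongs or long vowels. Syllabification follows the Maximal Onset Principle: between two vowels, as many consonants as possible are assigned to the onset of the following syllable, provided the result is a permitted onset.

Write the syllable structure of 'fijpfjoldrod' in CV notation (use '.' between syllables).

CVCC.CCVCC.CVC

The vowels are i, o, o — 3 nuclei, so 3 syllables.
σ1/σ2 boundary: /jpfj/ splits as /jp/ + /fj/ (/fj/ is the longest suffix that is a licit onset).
σ2/σ3 boundary: /ldr/ — longest licit onset from the right is /r/, leaving /ld/ as coda.
Putting it together: fijp.fjold.rod.
Mapping each syllable to C/V: /fijp/ → CVCC, /fjold/ → CCVCC, /rod/ → CVC.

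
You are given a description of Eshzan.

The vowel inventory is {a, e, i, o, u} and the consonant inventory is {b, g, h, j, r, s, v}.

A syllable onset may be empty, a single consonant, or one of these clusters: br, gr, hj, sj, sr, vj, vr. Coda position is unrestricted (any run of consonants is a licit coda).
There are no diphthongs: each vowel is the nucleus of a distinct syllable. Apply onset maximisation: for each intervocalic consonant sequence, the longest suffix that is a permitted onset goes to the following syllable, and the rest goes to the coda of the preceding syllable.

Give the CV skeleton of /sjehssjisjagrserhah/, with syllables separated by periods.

CCVCC.CCV.CCVCC.CVC.CVC

The vowels are e, i, a, e, a — 5 nuclei, so 5 syllables.
/e…i/ gap (V1→V2): /hssj/ splits as /hs/ + /sj/ (/sj/ is the longest suffix that is a licit onset).
/i…a/ gap (V2→V3): cluster /sj/ — /sj/ is itself a permitted onset, so the whole cluster goes right; preceding coda = ∅.
/a…e/ gap (V3→V4): /grs/ — longest licit onset from the right is /s/, leaving /gr/ as coda.
/e…a/ gap (V4→V5): /rh/; trying suffixes from longest down, /h/ is the first permitted one, so coda /r/ | onset /h/.
Result: sjehs.sji.sjagr.ser.hah.
Mapping each syllable to C/V: /sjehs/ → CCVCC, /sji/ → CCV, /sjagr/ → CCVCC, /ser/ → CVC, /hah/ → CVC.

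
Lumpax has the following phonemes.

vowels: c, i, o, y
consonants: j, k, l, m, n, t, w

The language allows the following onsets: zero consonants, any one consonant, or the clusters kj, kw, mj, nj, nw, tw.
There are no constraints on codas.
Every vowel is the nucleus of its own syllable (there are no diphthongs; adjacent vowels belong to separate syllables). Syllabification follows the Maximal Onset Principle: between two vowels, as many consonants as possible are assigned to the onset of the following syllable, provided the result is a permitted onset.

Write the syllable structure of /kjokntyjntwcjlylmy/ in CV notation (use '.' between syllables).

Nuclei (vowels): o, y, c, y, y → 5 syllables.
V1 /o/ – V2 /y/: /knt/; trying suffixes from longest down, /t/ is the first permitted one, so coda /kn/ | onset /t/.
V2 /y/ – V3 /c/: cluster /jntw/ — the longest permitted-onset suffix is /tw/; onset = /tw/, preceding coda = /jn/.
V3 /c/ – V4 /y/: /jl/; trying suffixes from longest down, /l/ is the first permitted one, so coda /j/ | onset /l/.
V4 /y/ – V5 /y/: /lm/; trying suffixes from longest down, /m/ is the first permitted one, so coda /l/ | onset /m/.
Result: kjokn.tyjn.twcj.lyl.my.
Mapping each syllable to C/V: /kjokn/ → CCVCC, /tyjn/ → CVCC, /twcj/ → CCVC, /lyl/ → CVC, /my/ → CV.

CCVCC.CVCC.CCVC.CVC.CV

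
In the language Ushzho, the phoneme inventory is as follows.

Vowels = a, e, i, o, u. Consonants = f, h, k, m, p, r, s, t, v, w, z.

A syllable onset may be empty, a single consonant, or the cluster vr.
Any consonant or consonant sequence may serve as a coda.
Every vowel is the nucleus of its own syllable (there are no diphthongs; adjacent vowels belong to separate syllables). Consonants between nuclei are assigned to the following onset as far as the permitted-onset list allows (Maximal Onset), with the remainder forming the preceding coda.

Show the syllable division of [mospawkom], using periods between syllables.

The vowels are o, a, o — 3 nuclei, so 3 syllables.
Between /o/ (V1) and /a/ (V2): /sp/; trying suffixes from longest down, /p/ is the first permitted one, so coda /s/ | onset /p/.
Between /a/ (V2) and /o/ (V3): /wk/; trying suffixes from longest down, /k/ is the first permitted one, so coda /w/ | onset /k/.

mos.paw.kom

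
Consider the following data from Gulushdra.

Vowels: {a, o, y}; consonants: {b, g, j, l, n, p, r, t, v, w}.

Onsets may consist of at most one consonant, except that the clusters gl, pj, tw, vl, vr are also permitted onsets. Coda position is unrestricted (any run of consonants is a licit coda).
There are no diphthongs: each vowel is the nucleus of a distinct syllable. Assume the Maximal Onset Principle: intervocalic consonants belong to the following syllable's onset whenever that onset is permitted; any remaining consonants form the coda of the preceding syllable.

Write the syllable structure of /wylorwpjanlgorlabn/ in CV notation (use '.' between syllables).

CV.CVCC.CCVCC.CVC.CVCC

Vowels present: y, o, a, o, a; each is a nucleus, giving 5 syllables.
σ1/σ2 boundary: /l/ is a single consonant, so it becomes the next onset.
σ2/σ3 boundary: /rwpj/; trying suffixes from longest down, /pj/ is the first permitted one, so coda /rw/ | onset /pj/.
σ3/σ4 boundary: /nlg/ splits as /nl/ + /g/ (/g/ is the longest suffix that is a licit onset).
σ4/σ5 boundary: /rl/; trying suffixes from longest down, /l/ is the first permitted one, so coda /r/ | onset /l/.
So the parse is wy.lorw.pjanl.gor.labn.
Mapping each syllable to C/V: /wy/ → CV, /lorw/ → CVCC, /pjanl/ → CCVCC, /gor/ → CVC, /labn/ → CVCC.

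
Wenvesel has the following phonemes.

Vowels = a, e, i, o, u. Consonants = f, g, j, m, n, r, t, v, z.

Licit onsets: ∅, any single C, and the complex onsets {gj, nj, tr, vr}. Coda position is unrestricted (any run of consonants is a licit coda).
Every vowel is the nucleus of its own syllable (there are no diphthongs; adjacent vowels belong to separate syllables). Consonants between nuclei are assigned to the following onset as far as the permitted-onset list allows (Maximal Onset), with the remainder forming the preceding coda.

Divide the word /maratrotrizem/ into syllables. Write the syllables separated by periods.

ma.ra.tro.tri.zem

The vowels are a, a, o, i, e — 5 nuclei, so 5 syllables.
/a…a/ gap (V1→V2): /r/ is a single consonant, so it becomes the next onset.
/a…o/ gap (V2→V3): /tr/ is a licit onset in full, so it all attaches to the next syllable.
/o…i/ gap (V3→V4): /tr/ — entire cluster is a permitted onset → onset /tr/, coda ∅.
/i…e/ gap (V4→V5): just /z/ — single C goes to the following onset.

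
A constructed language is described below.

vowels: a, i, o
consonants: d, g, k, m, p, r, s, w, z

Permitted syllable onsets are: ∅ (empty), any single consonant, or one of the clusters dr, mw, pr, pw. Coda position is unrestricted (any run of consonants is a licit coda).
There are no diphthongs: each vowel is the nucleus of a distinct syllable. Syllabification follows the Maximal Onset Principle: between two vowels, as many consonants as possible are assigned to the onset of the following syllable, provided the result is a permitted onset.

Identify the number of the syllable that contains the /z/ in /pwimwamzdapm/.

2

Vowels present: i, a, a; each is a nucleus, giving 3 syllables.
V1 /i/ – V2 /a/: /mw/ — entire cluster is a permitted onset → onset /mw/, coda ∅.
V2 /a/ – V3 /a/: /mzd/ — longest licit onset from the right is /d/, leaving /mz/ as coda.
Syllabification: pwi.mwamz.dapm.
The /z/ is in the coda of syllable 2 (/mwamz/).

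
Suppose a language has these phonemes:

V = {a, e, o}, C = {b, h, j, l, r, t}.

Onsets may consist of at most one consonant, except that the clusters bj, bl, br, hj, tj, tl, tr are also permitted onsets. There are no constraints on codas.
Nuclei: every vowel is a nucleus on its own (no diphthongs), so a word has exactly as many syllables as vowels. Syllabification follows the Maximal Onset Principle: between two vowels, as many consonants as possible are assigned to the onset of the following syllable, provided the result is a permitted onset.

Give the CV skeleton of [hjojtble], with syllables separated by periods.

CCVCC.CCV

The vowels are o, e — 2 nuclei, so 2 syllables.
σ1/σ2 boundary: /jtbl/ splits as /jt/ + /bl/ (/bl/ is the longest suffix that is a licit onset).
So the parse is hjojt.ble.
Mapping each syllable to C/V: /hjojt/ → CCVCC, /ble/ → CCV.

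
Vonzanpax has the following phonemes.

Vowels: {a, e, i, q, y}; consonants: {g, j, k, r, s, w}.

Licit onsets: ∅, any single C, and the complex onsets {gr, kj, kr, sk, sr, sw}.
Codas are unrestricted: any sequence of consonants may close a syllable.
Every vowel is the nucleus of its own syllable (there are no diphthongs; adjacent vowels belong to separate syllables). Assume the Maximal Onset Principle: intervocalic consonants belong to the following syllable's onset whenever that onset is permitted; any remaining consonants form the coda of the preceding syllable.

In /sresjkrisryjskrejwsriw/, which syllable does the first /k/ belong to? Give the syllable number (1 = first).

2

Vowels present: e, i, y, e, i; each is a nucleus, giving 5 syllables.
V1 /e/ – V2 /i/: /sjkr/ splits as /sj/ + /kr/ (/kr/ is the longest suffix that is a licit onset).
V2 /i/ – V3 /y/: /sr/ — entire cluster is a permitted onset → onset /sr/, coda ∅.
V3 /y/ – V4 /e/: /jskr/ — longest licit onset from the right is /kr/, leaving /js/ as coda.
V4 /e/ – V5 /i/: /jwsr/ splits as /jw/ + /sr/ (/sr/ is the longest suffix that is a licit onset).
Putting it together: sresj.kri.sryjs.krejw.sriw.
The first /k/ is in the onset of syllable 2 (/kri/).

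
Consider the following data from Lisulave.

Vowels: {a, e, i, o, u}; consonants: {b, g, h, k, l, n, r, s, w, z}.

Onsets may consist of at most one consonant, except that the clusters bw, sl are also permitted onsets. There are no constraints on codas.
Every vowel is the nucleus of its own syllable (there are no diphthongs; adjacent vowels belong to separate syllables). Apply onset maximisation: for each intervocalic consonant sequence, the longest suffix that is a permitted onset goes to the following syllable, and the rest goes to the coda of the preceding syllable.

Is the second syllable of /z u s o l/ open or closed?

Nuclei (vowels): u, o → 2 syllables.
σ1/σ2 boundary: /s/ → onset of the next syllable (single consonants are always licit onsets).
Result: zu.sol.
Syllable 2 is /sol/ with coda /l/, so it is closed.

closed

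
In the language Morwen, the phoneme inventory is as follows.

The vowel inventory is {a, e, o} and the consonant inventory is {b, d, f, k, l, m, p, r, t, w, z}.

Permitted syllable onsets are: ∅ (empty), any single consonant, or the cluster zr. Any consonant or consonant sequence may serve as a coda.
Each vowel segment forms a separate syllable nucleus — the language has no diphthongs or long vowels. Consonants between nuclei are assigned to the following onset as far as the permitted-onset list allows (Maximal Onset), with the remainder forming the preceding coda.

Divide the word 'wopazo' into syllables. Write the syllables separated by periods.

Nuclei (vowels): o, a, o → 3 syllables.
σ1/σ2 boundary: /p/ is a single consonant, so it becomes the next onset.
σ2/σ3 boundary: /z/ is a single consonant, so it becomes the next onset.

wo.pa.zo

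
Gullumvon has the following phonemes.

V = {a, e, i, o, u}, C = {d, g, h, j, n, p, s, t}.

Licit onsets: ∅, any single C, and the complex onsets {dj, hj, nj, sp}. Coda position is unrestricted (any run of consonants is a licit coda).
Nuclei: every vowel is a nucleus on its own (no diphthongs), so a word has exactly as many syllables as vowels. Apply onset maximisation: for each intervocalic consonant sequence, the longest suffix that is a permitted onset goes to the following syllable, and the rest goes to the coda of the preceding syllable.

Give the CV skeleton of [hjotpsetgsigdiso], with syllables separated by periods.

Vowels present: o, e, i, i, o; each is a nucleus, giving 5 syllables.
/o…e/ gap (V1→V2): /tps/; trying suffixes from longest down, /s/ is the first permitted one, so coda /tp/ | onset /s/.
/e…i/ gap (V2→V3): /tgs/ — longest licit onset from the right is /s/, leaving /tg/ as coda.
/i…i/ gap (V3→V4): /gd/ — longest licit onset from the right is /d/, leaving /g/ as coda.
/i…o/ gap (V4→V5): /s/ is a single consonant, so it becomes the next onset.
Result: hjotp.setg.sig.di.so.
Mapping each syllable to C/V: /hjotp/ → CCVCC, /setg/ → CVCC, /sig/ → CVC, /di/ → CV, /so/ → CV.

CCVCC.CVCC.CVC.CV.CV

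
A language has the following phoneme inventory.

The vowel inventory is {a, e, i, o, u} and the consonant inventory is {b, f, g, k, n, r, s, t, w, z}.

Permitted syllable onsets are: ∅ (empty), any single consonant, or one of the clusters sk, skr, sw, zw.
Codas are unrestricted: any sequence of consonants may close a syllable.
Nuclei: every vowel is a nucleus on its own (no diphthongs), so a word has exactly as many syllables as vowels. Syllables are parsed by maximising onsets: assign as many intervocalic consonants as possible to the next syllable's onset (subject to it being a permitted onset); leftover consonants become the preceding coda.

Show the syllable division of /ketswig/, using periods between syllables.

The vowels are e, i — 2 nuclei, so 2 syllables.
V1 /e/ – V2 /i/: /tsw/; trying suffixes from longest down, /sw/ is the first permitted one, so coda /t/ | onset /sw/.

ket.swig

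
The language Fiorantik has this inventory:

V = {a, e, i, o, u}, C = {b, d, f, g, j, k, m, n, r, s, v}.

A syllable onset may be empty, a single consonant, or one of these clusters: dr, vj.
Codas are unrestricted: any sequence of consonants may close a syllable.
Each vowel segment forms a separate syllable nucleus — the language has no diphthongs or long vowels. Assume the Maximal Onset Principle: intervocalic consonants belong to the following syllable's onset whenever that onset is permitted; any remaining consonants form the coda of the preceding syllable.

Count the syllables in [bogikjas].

Vowels present: o, i, a; each is a nucleus, giving 3 syllables.

3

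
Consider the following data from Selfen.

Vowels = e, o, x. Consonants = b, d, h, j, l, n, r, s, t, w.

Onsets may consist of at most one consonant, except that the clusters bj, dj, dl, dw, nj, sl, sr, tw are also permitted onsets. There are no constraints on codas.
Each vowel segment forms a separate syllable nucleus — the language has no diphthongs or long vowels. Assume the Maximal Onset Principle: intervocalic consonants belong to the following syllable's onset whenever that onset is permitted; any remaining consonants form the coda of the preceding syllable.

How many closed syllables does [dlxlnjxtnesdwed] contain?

4

Nuclei (vowels): x, x, e, e → 4 syllables.
/x…x/ gap (V1→V2): /lnj/ — longest licit onset from the right is /nj/, leaving /l/ as coda.
/x…e/ gap (V2→V3): /tn/ splits as /t/ + /n/ (/n/ is the longest suffix that is a licit onset).
/e…e/ gap (V3→V4): /sdw/; trying suffixes from longest down, /dw/ is the first permitted one, so coda /s/ | onset /dw/.
Syllabification: dlxl.njxt.nes.dwed.
Classifying each syllable: /dlxl/ (closed), /njxt/ (closed), /nes/ (closed), /dwed/ (closed).
Closed syllables: 4.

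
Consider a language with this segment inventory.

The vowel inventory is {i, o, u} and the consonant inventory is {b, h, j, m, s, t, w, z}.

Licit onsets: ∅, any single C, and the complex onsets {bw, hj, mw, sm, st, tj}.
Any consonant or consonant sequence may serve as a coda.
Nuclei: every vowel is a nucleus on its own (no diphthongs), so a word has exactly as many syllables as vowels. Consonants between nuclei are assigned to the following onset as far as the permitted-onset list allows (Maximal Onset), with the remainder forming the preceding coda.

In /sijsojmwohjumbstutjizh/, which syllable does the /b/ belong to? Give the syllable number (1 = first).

Nuclei (vowels): i, o, o, u, u, i → 6 syllables.
/i…o/ gap (V1→V2): /js/ — longest licit onset from the right is /s/, leaving /j/ as coda.
/o…o/ gap (V2→V3): cluster /jmw/ — the longest permitted-onset suffix is /mw/; onset = /mw/, preceding coda = /j/.
/o…u/ gap (V3→V4): /hj/ — entire cluster is a permitted onset → onset /hj/, coda ∅.
/u…u/ gap (V4→V5): cluster /mbst/ — the longest permitted-onset suffix is /st/; onset = /st/, preceding coda = /mb/.
/u…i/ gap (V5→V6): /tj/ is a licit onset in full, so it all attaches to the next syllable.
Putting it together: sij.soj.mwo.hjumb.stu.tjizh.
The /b/ is in the coda of syllable 4 (/hjumb/).

4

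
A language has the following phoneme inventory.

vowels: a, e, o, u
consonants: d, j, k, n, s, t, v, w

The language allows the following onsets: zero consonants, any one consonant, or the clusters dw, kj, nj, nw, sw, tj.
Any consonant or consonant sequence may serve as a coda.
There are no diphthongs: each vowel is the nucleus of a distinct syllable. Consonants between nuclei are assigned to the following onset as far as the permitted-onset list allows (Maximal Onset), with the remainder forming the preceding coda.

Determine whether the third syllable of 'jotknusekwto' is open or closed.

Vowels present: o, u, e, o; each is a nucleus, giving 4 syllables.
Between /o/ (V1) and /u/ (V2): /tkn/; trying suffixes from longest down, /n/ is the first permitted one, so coda /tk/ | onset /n/.
Between /u/ (V2) and /e/ (V3): just /s/ — single C goes to the following onset.
Between /e/ (V3) and /o/ (V4): cluster /kwt/ — the longest permitted-onset suffix is /t/; onset = /t/, preceding coda = /kw/.
Putting it together: jotk.nu.sekw.to.
Syllable 3 is /sekw/ with coda /kw/, so it is closed.

closed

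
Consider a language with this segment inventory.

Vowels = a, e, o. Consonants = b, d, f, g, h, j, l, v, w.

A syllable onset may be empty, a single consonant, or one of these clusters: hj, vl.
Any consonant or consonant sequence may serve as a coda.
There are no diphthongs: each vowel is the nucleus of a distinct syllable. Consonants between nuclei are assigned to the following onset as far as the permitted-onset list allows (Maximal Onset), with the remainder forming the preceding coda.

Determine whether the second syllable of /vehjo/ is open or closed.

Nuclei (vowels): e, o → 2 syllables.
Between /e/ (V1) and /o/ (V2): /hj/ is a licit onset in full, so it all attaches to the next syllable.
Result: ve.hjo.
Syllable 2 is /hjo/; it ends in its nucleus with no coda, so it is open.

open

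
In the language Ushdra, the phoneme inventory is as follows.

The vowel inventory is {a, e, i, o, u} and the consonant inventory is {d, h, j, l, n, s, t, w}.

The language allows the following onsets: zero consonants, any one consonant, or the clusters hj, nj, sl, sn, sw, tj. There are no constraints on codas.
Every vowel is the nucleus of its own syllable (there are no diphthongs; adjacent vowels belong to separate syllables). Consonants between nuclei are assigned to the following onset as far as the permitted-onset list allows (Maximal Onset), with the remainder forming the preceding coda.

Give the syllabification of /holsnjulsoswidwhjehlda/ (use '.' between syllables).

hols.njul.so.swidw.hjehl.da

Vowels present: o, u, o, i, e, a; each is a nucleus, giving 6 syllables.
Between /o/ (V1) and /u/ (V2): cluster /lsnj/ — the longest permitted-onset suffix is /nj/; onset = /nj/, preceding coda = /ls/.
Between /u/ (V2) and /o/ (V3): /ls/ splits as /l/ + /s/ (/s/ is the longest suffix that is a licit onset).
Between /o/ (V3) and /i/ (V4): /sw/ — entire cluster is a permitted onset → onset /sw/, coda ∅.
Between /i/ (V4) and /e/ (V5): cluster /dwhj/ — the longest permitted-onset suffix is /hj/; onset = /hj/, preceding coda = /dw/.
Between /e/ (V5) and /a/ (V6): cluster /hld/ — the longest permitted-onset suffix is /d/; onset = /d/, preceding coda = /hl/.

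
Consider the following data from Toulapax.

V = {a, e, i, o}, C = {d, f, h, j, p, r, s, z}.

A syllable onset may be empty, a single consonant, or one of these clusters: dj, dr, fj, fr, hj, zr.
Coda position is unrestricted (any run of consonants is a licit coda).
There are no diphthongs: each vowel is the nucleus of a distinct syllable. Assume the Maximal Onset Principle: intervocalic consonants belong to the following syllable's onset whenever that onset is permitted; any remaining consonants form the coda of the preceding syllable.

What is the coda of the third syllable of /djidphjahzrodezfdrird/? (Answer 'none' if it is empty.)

none

The vowels are i, a, o, e, i — 5 nuclei, so 5 syllables.
/i…a/ gap (V1→V2): /dphj/ splits as /dp/ + /hj/ (/hj/ is the longest suffix that is a licit onset).
/a…o/ gap (V2→V3): cluster /hzr/ — the longest permitted-onset suffix is /zr/; onset = /zr/, preceding coda = /h/.
/o…e/ gap (V3→V4): just /d/ — single C goes to the following onset.
/e…i/ gap (V4→V5): /zfdr/ splits as /zf/ + /dr/ (/dr/ is the longest suffix that is a licit onset).
Putting it together: djidp.hjah.zro.dezf.drird.
Syllable 3 is /zro/: onset /zr/, nucleus /o/, coda ∅.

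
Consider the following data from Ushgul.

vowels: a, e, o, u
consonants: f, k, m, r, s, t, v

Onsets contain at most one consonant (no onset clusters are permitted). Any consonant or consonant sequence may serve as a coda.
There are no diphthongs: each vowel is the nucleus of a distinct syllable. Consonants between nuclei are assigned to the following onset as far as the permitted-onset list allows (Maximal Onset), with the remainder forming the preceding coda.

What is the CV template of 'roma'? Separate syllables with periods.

CV.CV

The vowels are o, a — 2 nuclei, so 2 syllables.
Between /o/ (V1) and /a/ (V2): /m/ is a single consonant, so it becomes the next onset.
Putting it together: ro.ma.
Mapping each syllable to C/V: /ro/ → CV, /ma/ → CV.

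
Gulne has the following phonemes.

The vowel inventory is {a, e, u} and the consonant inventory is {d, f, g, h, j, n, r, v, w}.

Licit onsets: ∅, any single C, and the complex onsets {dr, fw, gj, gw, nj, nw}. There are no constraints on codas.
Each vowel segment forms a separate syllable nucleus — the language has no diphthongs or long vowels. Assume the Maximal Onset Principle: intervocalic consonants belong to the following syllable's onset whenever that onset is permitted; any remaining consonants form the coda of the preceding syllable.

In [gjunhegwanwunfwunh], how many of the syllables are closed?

3

Vowels present: u, e, a, u, u; each is a nucleus, giving 5 syllables.
V1 /u/ – V2 /e/: /nh/ — longest licit onset from the right is /h/, leaving /n/ as coda.
V2 /e/ – V3 /a/: /gw/ — entire cluster is a permitted onset → onset /gw/, coda ∅.
V3 /a/ – V4 /u/: cluster /nw/ — /nw/ is itself a permitted onset, so the whole cluster goes right; preceding coda = ∅.
V4 /u/ – V5 /u/: /nfw/ — longest licit onset from the right is /fw/, leaving /n/ as coda.
Putting it together: gjun.he.gwa.nwun.fwunh.
Classifying each syllable: /gjun/ (closed), /he/ (open), /gwa/ (open), /nwun/ (closed), /fwunh/ (closed).
Closed syllables: 3.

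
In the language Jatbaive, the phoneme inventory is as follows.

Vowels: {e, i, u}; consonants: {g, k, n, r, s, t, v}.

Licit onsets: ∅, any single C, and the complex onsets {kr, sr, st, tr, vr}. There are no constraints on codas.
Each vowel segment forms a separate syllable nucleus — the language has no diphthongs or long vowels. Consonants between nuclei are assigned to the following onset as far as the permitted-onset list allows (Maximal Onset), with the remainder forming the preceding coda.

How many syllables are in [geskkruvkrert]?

3

The vowels are e, u, e — 3 nuclei, so 3 syllables.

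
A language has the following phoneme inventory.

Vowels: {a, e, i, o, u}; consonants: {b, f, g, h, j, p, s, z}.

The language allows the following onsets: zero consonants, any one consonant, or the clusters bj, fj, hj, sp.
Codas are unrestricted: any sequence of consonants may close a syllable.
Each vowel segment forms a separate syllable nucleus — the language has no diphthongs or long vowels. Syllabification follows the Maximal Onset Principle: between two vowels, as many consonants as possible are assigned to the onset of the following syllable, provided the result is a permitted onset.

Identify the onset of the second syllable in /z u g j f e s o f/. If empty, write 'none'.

Vowels present: u, e, o; each is a nucleus, giving 3 syllables.
/u…e/ gap (V1→V2): /gjf/ splits as /gj/ + /f/ (/f/ is the longest suffix that is a licit onset).
/e…o/ gap (V2→V3): /s/ → onset of the next syllable (single consonants are always licit onsets).
Result: zugj.fe.sof.
Syllable 2 is /fe/: onset /f/, nucleus /e/, coda ∅.

f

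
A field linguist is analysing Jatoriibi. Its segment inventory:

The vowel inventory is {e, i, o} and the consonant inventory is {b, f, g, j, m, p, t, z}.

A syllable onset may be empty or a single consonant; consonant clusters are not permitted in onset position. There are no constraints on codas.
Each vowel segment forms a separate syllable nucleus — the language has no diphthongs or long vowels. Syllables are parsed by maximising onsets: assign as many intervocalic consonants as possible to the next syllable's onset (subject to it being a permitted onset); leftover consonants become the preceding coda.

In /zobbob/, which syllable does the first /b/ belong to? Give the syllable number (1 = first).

Nuclei (vowels): o, o → 2 syllables.
V1 /o/ – V2 /o/: cluster /bb/ — the longest permitted-onset suffix is /b/; onset = /b/, preceding coda = /b/.
Result: zob.bob.
The first /b/ is in the coda of syllable 1 (/zob/).

1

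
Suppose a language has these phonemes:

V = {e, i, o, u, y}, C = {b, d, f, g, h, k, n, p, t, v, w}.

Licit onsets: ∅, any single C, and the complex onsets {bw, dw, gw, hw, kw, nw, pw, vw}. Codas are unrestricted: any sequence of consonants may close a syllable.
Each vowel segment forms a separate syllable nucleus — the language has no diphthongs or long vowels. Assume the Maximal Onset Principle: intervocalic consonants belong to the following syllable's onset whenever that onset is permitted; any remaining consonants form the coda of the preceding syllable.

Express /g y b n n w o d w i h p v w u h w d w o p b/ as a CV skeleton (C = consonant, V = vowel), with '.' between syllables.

CVCC.CCV.CCVCC.CCVCC.CCVCC

Nuclei (vowels): y, o, i, u, o → 5 syllables.
V1 /y/ – V2 /o/: /bnnw/ — longest licit onset from the right is /nw/, leaving /bn/ as coda.
V2 /o/ – V3 /i/: cluster /dw/ — /dw/ is itself a permitted onset, so the whole cluster goes right; preceding coda = ∅.
V3 /i/ – V4 /u/: /hpvw/; trying suffixes from longest down, /vw/ is the first permitted one, so coda /hp/ | onset /vw/.
V4 /u/ – V5 /o/: /hwdw/ splits as /hw/ + /dw/ (/dw/ is the longest suffix that is a licit onset).
Result: gybn.nwo.dwihp.vwuhw.dwopb.
Mapping each syllable to C/V: /gybn/ → CVCC, /nwo/ → CCV, /dwihp/ → CCVCC, /vwuhw/ → CCVCC, /dwopb/ → CCVCC.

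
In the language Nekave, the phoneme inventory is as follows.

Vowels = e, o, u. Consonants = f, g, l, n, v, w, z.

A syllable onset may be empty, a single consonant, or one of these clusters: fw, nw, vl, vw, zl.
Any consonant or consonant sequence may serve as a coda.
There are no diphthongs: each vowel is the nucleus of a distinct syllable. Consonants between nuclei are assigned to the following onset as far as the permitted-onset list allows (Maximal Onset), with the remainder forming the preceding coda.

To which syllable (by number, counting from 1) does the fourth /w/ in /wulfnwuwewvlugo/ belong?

The vowels are u, u, e, u, o — 5 nuclei, so 5 syllables.
Between /u/ (V1) and /u/ (V2): cluster /lfnw/ — the longest permitted-onset suffix is /nw/; onset = /nw/, preceding coda = /lf/.
Between /u/ (V2) and /e/ (V3): /w/ → onset of the next syllable (single consonants are always licit onsets).
Between /e/ (V3) and /u/ (V4): cluster /wvl/ — the longest permitted-onset suffix is /vl/; onset = /vl/, preceding coda = /w/.
Between /u/ (V4) and /o/ (V5): /g/ is a single consonant, so it becomes the next onset.
Putting it together: wulf.nwu.wew.vlu.go.
The fourth /w/ is in the coda of syllable 3 (/wew/).

3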